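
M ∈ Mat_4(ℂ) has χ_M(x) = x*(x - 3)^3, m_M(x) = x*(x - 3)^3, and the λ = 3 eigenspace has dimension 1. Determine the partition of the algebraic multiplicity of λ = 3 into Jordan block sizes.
Block sizes for λ = 3: [3]

Step 1 — from the characteristic polynomial, algebraic multiplicity of λ = 3 is 3. From dim ker(M − (3)·I) = 1, there are exactly 1 Jordan blocks for λ = 3.
Step 2 — from the minimal polynomial, the factor (x − 3)^3 tells us the largest block for λ = 3 has size 3.
Step 3 — with total size 3, 1 blocks, and largest block 3, the block sizes (in nonincreasing order) are [3].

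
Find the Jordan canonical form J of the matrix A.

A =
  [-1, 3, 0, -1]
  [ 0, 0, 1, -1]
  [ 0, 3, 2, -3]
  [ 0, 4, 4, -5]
J_3(-1) ⊕ J_1(-1)

The characteristic polynomial is
  det(x·I − A) = x^4 + 4*x^3 + 6*x^2 + 4*x + 1 = (x + 1)^4

Eigenvalues and multiplicities (the geometric multiplicity of λ is n − rank(A − λI), which equals the number of Jordan blocks for λ):
  λ = -1: algebraic multiplicity = 4, geometric multiplicity = 2

Determining the block sizes for each eigenvalue:
  λ = -1: with am = 4 and gm = 2, the partition is not yet determined (e.g. several partitions of 4 into 2 parts exist). Let N = A − (-1)·I. Computing rank(N^1) = 2, rank(N^2) = 1, rank(N^3) = 0; the number of blocks of size ≥ j is rank(N^{j−1}) − rank(N^j), giving [2, 1, 1]. So we have 1 block(s) of size 3, 1 block(s) of size 1 → block sizes [3, 1]

Assembling the blocks gives a Jordan form
J =
  [-1,  1,  0,  0]
  [ 0, -1,  1,  0]
  [ 0,  0, -1,  0]
  [ 0,  0,  0, -1]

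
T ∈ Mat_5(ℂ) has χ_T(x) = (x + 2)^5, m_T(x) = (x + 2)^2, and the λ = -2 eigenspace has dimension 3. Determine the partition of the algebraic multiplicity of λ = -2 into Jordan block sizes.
Block sizes for λ = -2: [2, 2, 1]

Step 1 — from the characteristic polynomial, algebraic multiplicity of λ = -2 is 5. From dim ker(T − (-2)·I) = 3, there are exactly 3 Jordan blocks for λ = -2.
Step 2 — from the minimal polynomial, the factor (x + 2)^2 tells us the largest block for λ = -2 has size 2.
Step 3 — with total size 5, 3 blocks, and largest block 2, the block sizes (in nonincreasing order) are [2, 2, 1].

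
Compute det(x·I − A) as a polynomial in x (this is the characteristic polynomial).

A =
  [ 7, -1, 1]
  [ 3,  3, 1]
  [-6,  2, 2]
x^3 - 12*x^2 + 48*x - 64

Expanding det(x·I − A) (e.g. by cofactor expansion or by noting that A is similar to its Jordan form J, which has the same characteristic polynomial as A) gives
  χ_A(x) = x^3 - 12*x^2 + 48*x - 64
which factors as (x - 4)^3. The eigenvalues (with algebraic multiplicities) are λ = 4 with multiplicity 3.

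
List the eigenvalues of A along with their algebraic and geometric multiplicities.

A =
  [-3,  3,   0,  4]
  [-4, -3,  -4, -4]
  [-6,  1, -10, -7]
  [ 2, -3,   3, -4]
λ = -5: alg = 4, geom = 2

Step 1 — factor the characteristic polynomial to read off the algebraic multiplicities:
  χ_A(x) = (x + 5)^4

Step 2 — compute geometric multiplicities via the rank-nullity identity g(λ) = n − rank(A − λI):
  rank(A − (-5)·I) = 2, so dim ker(A − (-5)·I) = n − 2 = 2

Summary:
  λ = -5: algebraic multiplicity = 4, geometric multiplicity = 2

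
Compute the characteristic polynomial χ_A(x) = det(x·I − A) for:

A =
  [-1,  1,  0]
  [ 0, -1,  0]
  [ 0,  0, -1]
x^3 + 3*x^2 + 3*x + 1

Expanding det(x·I − A) (e.g. by cofactor expansion or by noting that A is similar to its Jordan form J, which has the same characteristic polynomial as A) gives
  χ_A(x) = x^3 + 3*x^2 + 3*x + 1
which factors as (x + 1)^3. The eigenvalues (with algebraic multiplicities) are λ = -1 with multiplicity 3.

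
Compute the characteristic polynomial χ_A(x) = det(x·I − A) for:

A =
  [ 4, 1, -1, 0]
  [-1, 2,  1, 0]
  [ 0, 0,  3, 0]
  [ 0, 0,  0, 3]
x^4 - 12*x^3 + 54*x^2 - 108*x + 81

Expanding det(x·I − A) (e.g. by cofactor expansion or by noting that A is similar to its Jordan form J, which has the same characteristic polynomial as A) gives
  χ_A(x) = x^4 - 12*x^3 + 54*x^2 - 108*x + 81
which factors as (x - 3)^4. The eigenvalues (with algebraic multiplicities) are λ = 3 with multiplicity 4.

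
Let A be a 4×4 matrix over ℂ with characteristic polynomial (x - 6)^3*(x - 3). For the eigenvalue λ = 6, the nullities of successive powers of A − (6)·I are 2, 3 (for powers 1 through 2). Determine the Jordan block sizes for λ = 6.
Block sizes for λ = 6: [2, 1]

From the dimensions of kernels of powers, the number of Jordan blocks of size at least j is d_j − d_{j−1} where d_j = dim ker(N^j) (with d_0 = 0). Computing the differences gives [2, 1].
The number of blocks of size exactly k is (#blocks of size ≥ k) − (#blocks of size ≥ k + 1), so the partition is: 1 block(s) of size 1, 1 block(s) of size 2.
In nonincreasing order the block sizes are [2, 1].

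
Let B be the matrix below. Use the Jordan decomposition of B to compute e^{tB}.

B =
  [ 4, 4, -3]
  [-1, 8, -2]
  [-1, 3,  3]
e^{tB} =
  [-t*exp(5*t) + exp(5*t), -t^2*exp(5*t)/2 + 4*t*exp(5*t), t^2*exp(5*t)/2 - 3*t*exp(5*t)]
  [-t*exp(5*t), -t^2*exp(5*t)/2 + 3*t*exp(5*t) + exp(5*t), t^2*exp(5*t)/2 - 2*t*exp(5*t)]
  [-t*exp(5*t), -t^2*exp(5*t)/2 + 3*t*exp(5*t), t^2*exp(5*t)/2 - 2*t*exp(5*t) + exp(5*t)]

Strategy: write B = P · J · P⁻¹ where J is a Jordan canonical form, so e^{tB} = P · e^{tJ} · P⁻¹, and e^{tJ} can be computed block-by-block.

B has Jordan form
J =
  [5, 1, 0]
  [0, 5, 1]
  [0, 0, 5]
(up to reordering of blocks).

Per-block formulas:
  For a 3×3 Jordan block J_3(5): exp(t · J_3(5)) = e^(5t)·(I + t·N + (t^2/2)·N^2), where N is the 3×3 nilpotent shift.

After assembling e^{tJ} and conjugating by P, we get:

e^{tB} =
  [-t*exp(5*t) + exp(5*t), -t^2*exp(5*t)/2 + 4*t*exp(5*t), t^2*exp(5*t)/2 - 3*t*exp(5*t)]
  [-t*exp(5*t), -t^2*exp(5*t)/2 + 3*t*exp(5*t) + exp(5*t), t^2*exp(5*t)/2 - 2*t*exp(5*t)]
  [-t*exp(5*t), -t^2*exp(5*t)/2 + 3*t*exp(5*t), t^2*exp(5*t)/2 - 2*t*exp(5*t) + exp(5*t)]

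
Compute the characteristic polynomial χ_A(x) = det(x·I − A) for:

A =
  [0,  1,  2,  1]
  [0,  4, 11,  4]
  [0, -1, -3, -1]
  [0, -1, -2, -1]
x^4

Expanding det(x·I − A) (e.g. by cofactor expansion or by noting that A is similar to its Jordan form J, which has the same characteristic polynomial as A) gives
  χ_A(x) = x^4
which factors as x^4. The eigenvalues (with algebraic multiplicities) are λ = 0 with multiplicity 4.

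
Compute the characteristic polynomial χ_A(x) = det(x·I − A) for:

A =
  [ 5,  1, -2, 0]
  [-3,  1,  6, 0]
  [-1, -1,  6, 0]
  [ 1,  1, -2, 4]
x^4 - 16*x^3 + 96*x^2 - 256*x + 256

Expanding det(x·I − A) (e.g. by cofactor expansion or by noting that A is similar to its Jordan form J, which has the same characteristic polynomial as A) gives
  χ_A(x) = x^4 - 16*x^3 + 96*x^2 - 256*x + 256
which factors as (x - 4)^4. The eigenvalues (with algebraic multiplicities) are λ = 4 with multiplicity 4.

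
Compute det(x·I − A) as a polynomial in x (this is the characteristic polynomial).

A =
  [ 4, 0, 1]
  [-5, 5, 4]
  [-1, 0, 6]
x^3 - 15*x^2 + 75*x - 125

Expanding det(x·I − A) (e.g. by cofactor expansion or by noting that A is similar to its Jordan form J, which has the same characteristic polynomial as A) gives
  χ_A(x) = x^3 - 15*x^2 + 75*x - 125
which factors as (x - 5)^3. The eigenvalues (with algebraic multiplicities) are λ = 5 with multiplicity 3.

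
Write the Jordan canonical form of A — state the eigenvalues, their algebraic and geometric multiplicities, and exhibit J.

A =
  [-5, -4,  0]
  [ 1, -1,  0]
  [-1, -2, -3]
J_2(-3) ⊕ J_1(-3)

The characteristic polynomial is
  det(x·I − A) = x^3 + 9*x^2 + 27*x + 27 = (x + 3)^3

Eigenvalues and multiplicities (the geometric multiplicity of λ is n − rank(A − λI), which equals the number of Jordan blocks for λ):
  λ = -3: algebraic multiplicity = 3, geometric multiplicity = 2

Determining the block sizes for each eigenvalue:
  λ = -3: 2 blocks summing to 3 forces exactly one block of size 2 and the rest size 1 → block sizes [2, 1]

Assembling the blocks gives a Jordan form
J =
  [-3,  1,  0]
  [ 0, -3,  0]
  [ 0,  0, -3]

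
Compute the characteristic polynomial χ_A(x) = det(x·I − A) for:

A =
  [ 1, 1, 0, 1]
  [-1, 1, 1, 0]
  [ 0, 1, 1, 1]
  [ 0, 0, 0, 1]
x^4 - 4*x^3 + 6*x^2 - 4*x + 1

Expanding det(x·I − A) (e.g. by cofactor expansion or by noting that A is similar to its Jordan form J, which has the same characteristic polynomial as A) gives
  χ_A(x) = x^4 - 4*x^3 + 6*x^2 - 4*x + 1
which factors as (x - 1)^4. The eigenvalues (with algebraic multiplicities) are λ = 1 with multiplicity 4.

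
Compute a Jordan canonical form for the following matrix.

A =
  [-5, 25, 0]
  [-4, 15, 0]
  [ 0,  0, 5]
J_2(5) ⊕ J_1(5)

The characteristic polynomial is
  det(x·I − A) = x^3 - 15*x^2 + 75*x - 125 = (x - 5)^3

Eigenvalues and multiplicities (the geometric multiplicity of λ is n − rank(A − λI), which equals the number of Jordan blocks for λ):
  λ = 5: algebraic multiplicity = 3, geometric multiplicity = 2

Determining the block sizes for each eigenvalue:
  λ = 5: 2 blocks summing to 3 forces exactly one block of size 2 and the rest size 1 → block sizes [2, 1]

Assembling the blocks gives a Jordan form
J =
  [5, 1, 0]
  [0, 5, 0]
  [0, 0, 5]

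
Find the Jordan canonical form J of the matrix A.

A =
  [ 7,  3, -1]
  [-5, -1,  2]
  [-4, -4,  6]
J_3(4)

The characteristic polynomial is
  det(x·I − A) = x^3 - 12*x^2 + 48*x - 64 = (x - 4)^3

Eigenvalues and multiplicities (the geometric multiplicity of λ is n − rank(A − λI), which equals the number of Jordan blocks for λ):
  λ = 4: algebraic multiplicity = 3, geometric multiplicity = 1

Determining the block sizes for each eigenvalue:
  λ = 4: one block (gm = 1), so the single block has size am = 3 → block sizes [3]

Assembling the blocks gives a Jordan form
J =
  [4, 1, 0]
  [0, 4, 1]
  [0, 0, 4]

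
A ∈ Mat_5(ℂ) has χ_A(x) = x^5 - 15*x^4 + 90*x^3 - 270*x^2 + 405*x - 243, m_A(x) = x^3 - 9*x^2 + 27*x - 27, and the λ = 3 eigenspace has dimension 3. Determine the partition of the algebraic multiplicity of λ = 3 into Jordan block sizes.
Block sizes for λ = 3: [3, 1, 1]

Step 1 — from the characteristic polynomial, algebraic multiplicity of λ = 3 is 5. From dim ker(A − (3)·I) = 3, there are exactly 3 Jordan blocks for λ = 3.
Step 2 — from the minimal polynomial, the factor (x − 3)^3 tells us the largest block for λ = 3 has size 3.
Step 3 — with total size 5, 3 blocks, and largest block 3, the block sizes (in nonincreasing order) are [3, 1, 1].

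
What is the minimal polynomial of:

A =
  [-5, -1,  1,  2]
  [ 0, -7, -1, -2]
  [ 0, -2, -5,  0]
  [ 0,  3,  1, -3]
x^3 + 15*x^2 + 75*x + 125

The characteristic polynomial is χ_A(x) = (x + 5)^4, so the eigenvalues are known. The minimal polynomial is
  m_A(x) = Π_λ (x − λ)^{k_λ}
where k_λ is the size of the *largest* Jordan block for λ (equivalently, the smallest k with (A − λI)^k v = 0 for every generalised eigenvector v of λ).

  λ = -5: largest Jordan block has size 3, contributing (x + 5)^3

So m_A(x) = (x + 5)^3 = x^3 + 15*x^2 + 75*x + 125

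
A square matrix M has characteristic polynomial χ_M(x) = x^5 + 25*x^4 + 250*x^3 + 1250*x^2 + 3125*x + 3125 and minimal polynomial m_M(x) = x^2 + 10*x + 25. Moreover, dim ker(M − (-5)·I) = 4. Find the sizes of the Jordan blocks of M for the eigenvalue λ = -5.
Block sizes for λ = -5: [2, 1, 1, 1]

Step 1 — from the characteristic polynomial, algebraic multiplicity of λ = -5 is 5. From dim ker(M − (-5)·I) = 4, there are exactly 4 Jordan blocks for λ = -5.
Step 2 — from the minimal polynomial, the factor (x + 5)^2 tells us the largest block for λ = -5 has size 2.
Step 3 — with total size 5, 4 blocks, and largest block 2, the block sizes (in nonincreasing order) are [2, 1, 1, 1].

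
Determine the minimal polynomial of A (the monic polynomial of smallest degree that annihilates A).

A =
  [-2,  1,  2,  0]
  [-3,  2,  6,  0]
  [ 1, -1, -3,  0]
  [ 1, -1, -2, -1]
x^2 + 2*x + 1

The characteristic polynomial is χ_A(x) = (x + 1)^4, so the eigenvalues are known. The minimal polynomial is
  m_A(x) = Π_λ (x − λ)^{k_λ}
where k_λ is the size of the *largest* Jordan block for λ (equivalently, the smallest k with (A − λI)^k v = 0 for every generalised eigenvector v of λ).

  λ = -1: largest Jordan block has size 2, contributing (x + 1)^2

So m_A(x) = (x + 1)^2 = x^2 + 2*x + 1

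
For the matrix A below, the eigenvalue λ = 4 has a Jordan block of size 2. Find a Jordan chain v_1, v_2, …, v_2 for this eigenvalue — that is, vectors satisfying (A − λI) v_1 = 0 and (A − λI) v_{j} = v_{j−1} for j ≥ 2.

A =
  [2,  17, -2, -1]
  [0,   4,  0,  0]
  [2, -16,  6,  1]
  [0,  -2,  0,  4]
A Jordan chain for λ = 4 of length 2:
v_1 = (-2, 0, 2, 0)ᵀ
v_2 = (1, 0, 0, 0)ᵀ

Let N = A − (4)·I. We want v_2 with N^2 v_2 = 0 but N^1 v_2 ≠ 0; then v_{j-1} := N · v_j for j = 2, …, 2.

Pick v_2 = (1, 0, 0, 0)ᵀ.
Then v_1 = N · v_2 = (-2, 0, 2, 0)ᵀ.

Sanity check: (A − (4)·I) v_1 = (0, 0, 0, 0)ᵀ = 0. ✓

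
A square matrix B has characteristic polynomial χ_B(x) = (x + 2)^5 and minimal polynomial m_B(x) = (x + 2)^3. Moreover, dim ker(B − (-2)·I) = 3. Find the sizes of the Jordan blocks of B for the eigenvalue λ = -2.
Block sizes for λ = -2: [3, 1, 1]

Step 1 — from the characteristic polynomial, algebraic multiplicity of λ = -2 is 5. From dim ker(B − (-2)·I) = 3, there are exactly 3 Jordan blocks for λ = -2.
Step 2 — from the minimal polynomial, the factor (x + 2)^3 tells us the largest block for λ = -2 has size 3.
Step 3 — with total size 5, 3 blocks, and largest block 3, the block sizes (in nonincreasing order) are [3, 1, 1].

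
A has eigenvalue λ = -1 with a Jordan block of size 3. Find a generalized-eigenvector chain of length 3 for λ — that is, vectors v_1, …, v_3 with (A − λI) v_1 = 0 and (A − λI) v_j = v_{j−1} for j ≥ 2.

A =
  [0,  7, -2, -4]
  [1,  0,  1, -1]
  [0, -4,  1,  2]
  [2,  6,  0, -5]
A Jordan chain for λ = -1 of length 3:
v_1 = (-2, -2, 0, -4)ᵀ
v_2 = (7, 1, -4, 6)ᵀ
v_3 = (0, 1, 0, 0)ᵀ

Let N = A − (-1)·I. We want v_3 with N^3 v_3 = 0 but N^2 v_3 ≠ 0; then v_{j-1} := N · v_j for j = 3, …, 2.

Pick v_3 = (0, 1, 0, 0)ᵀ.
Then v_2 = N · v_3 = (7, 1, -4, 6)ᵀ.
Then v_1 = N · v_2 = (-2, -2, 0, -4)ᵀ.

Sanity check: (A − (-1)·I) v_1 = (0, 0, 0, 0)ᵀ = 0. ✓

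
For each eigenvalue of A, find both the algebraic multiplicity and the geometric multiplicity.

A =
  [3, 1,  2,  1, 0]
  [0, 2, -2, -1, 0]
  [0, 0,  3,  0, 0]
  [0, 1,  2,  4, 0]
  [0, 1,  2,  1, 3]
λ = 3: alg = 5, geom = 4

Step 1 — factor the characteristic polynomial to read off the algebraic multiplicities:
  χ_A(x) = (x - 3)^5

Step 2 — compute geometric multiplicities via the rank-nullity identity g(λ) = n − rank(A − λI):
  rank(A − (3)·I) = 1, so dim ker(A − (3)·I) = n − 1 = 4

Summary:
  λ = 3: algebraic multiplicity = 5, geometric multiplicity = 4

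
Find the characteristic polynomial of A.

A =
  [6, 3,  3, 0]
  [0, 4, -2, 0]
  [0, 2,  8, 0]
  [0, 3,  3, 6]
x^4 - 24*x^3 + 216*x^2 - 864*x + 1296

Expanding det(x·I − A) (e.g. by cofactor expansion or by noting that A is similar to its Jordan form J, which has the same characteristic polynomial as A) gives
  χ_A(x) = x^4 - 24*x^3 + 216*x^2 - 864*x + 1296
which factors as (x - 6)^4. The eigenvalues (with algebraic multiplicities) are λ = 6 with multiplicity 4.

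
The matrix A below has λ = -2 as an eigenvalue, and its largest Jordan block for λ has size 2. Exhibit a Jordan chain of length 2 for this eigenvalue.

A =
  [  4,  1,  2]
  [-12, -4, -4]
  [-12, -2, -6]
A Jordan chain for λ = -2 of length 2:
v_1 = (6, -12, -12)ᵀ
v_2 = (1, 0, 0)ᵀ

Let N = A − (-2)·I. We want v_2 with N^2 v_2 = 0 but N^1 v_2 ≠ 0; then v_{j-1} := N · v_j for j = 2, …, 2.

Pick v_2 = (1, 0, 0)ᵀ.
Then v_1 = N · v_2 = (6, -12, -12)ᵀ.

Sanity check: (A − (-2)·I) v_1 = (0, 0, 0)ᵀ = 0. ✓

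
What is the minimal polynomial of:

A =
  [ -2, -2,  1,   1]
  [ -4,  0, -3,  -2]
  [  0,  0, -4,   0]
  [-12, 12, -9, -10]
x^3 + 12*x^2 + 48*x + 64

The characteristic polynomial is χ_A(x) = (x + 4)^4, so the eigenvalues are known. The minimal polynomial is
  m_A(x) = Π_λ (x − λ)^{k_λ}
where k_λ is the size of the *largest* Jordan block for λ (equivalently, the smallest k with (A − λI)^k v = 0 for every generalised eigenvector v of λ).

  λ = -4: largest Jordan block has size 3, contributing (x + 4)^3

So m_A(x) = (x + 4)^3 = x^3 + 12*x^2 + 48*x + 64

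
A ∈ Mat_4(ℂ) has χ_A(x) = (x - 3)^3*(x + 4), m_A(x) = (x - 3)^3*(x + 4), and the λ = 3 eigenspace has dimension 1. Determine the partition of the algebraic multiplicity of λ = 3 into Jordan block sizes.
Block sizes for λ = 3: [3]

Step 1 — from the characteristic polynomial, algebraic multiplicity of λ = 3 is 3. From dim ker(A − (3)·I) = 1, there are exactly 1 Jordan blocks for λ = 3.
Step 2 — from the minimal polynomial, the factor (x − 3)^3 tells us the largest block for λ = 3 has size 3.
Step 3 — with total size 3, 1 blocks, and largest block 3, the block sizes (in nonincreasing order) are [3].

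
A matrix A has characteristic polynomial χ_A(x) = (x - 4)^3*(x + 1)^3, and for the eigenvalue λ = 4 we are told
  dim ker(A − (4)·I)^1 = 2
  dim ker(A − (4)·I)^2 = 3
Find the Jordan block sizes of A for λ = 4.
Block sizes for λ = 4: [2, 1]

From the dimensions of kernels of powers, the number of Jordan blocks of size at least j is d_j − d_{j−1} where d_j = dim ker(N^j) (with d_0 = 0). Computing the differences gives [2, 1].
The number of blocks of size exactly k is (#blocks of size ≥ k) − (#blocks of size ≥ k + 1), so the partition is: 1 block(s) of size 1, 1 block(s) of size 2.
In nonincreasing order the block sizes are [2, 1].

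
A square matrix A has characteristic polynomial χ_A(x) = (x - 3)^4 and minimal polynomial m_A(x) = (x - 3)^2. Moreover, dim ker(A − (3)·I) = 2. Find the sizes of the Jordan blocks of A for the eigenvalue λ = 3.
Block sizes for λ = 3: [2, 2]

Step 1 — from the characteristic polynomial, algebraic multiplicity of λ = 3 is 4. From dim ker(A − (3)·I) = 2, there are exactly 2 Jordan blocks for λ = 3.
Step 2 — from the minimal polynomial, the factor (x − 3)^2 tells us the largest block for λ = 3 has size 2.
Step 3 — with total size 4, 2 blocks, and largest block 2, the block sizes (in nonincreasing order) are [2, 2].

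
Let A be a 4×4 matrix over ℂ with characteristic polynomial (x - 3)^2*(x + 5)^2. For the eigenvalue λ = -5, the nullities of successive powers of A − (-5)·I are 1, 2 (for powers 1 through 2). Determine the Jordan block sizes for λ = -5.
Block sizes for λ = -5: [2]

From the dimensions of kernels of powers, the number of Jordan blocks of size at least j is d_j − d_{j−1} where d_j = dim ker(N^j) (with d_0 = 0). Computing the differences gives [1, 1].
The number of blocks of size exactly k is (#blocks of size ≥ k) − (#blocks of size ≥ k + 1), so the partition is: 1 block(s) of size 2.
In nonincreasing order the block sizes are [2].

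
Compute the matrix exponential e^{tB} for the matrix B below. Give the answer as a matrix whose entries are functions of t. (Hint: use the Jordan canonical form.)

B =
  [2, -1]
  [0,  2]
e^{tB} =
  [exp(2*t), -t*exp(2*t)]
  [0, exp(2*t)]

Strategy: write B = P · J · P⁻¹ where J is a Jordan canonical form, so e^{tB} = P · e^{tJ} · P⁻¹, and e^{tJ} can be computed block-by-block.

B has Jordan form
J =
  [2, 1]
  [0, 2]
(up to reordering of blocks).

Per-block formulas:
  For a 2×2 Jordan block J_2(2): exp(t · J_2(2)) = e^(2t)·(I + t·N), where N is the 2×2 nilpotent shift.

After assembling e^{tJ} and conjugating by P, we get:

e^{tB} =
  [exp(2*t), -t*exp(2*t)]
  [0, exp(2*t)]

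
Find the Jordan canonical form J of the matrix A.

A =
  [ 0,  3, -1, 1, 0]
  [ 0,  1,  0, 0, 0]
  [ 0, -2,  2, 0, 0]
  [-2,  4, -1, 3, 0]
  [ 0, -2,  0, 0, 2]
J_1(1) ⊕ J_1(1) ⊕ J_1(2) ⊕ J_1(2) ⊕ J_1(2)

The characteristic polynomial is
  det(x·I − A) = x^5 - 8*x^4 + 25*x^3 - 38*x^2 + 28*x - 8 = (x - 2)^3*(x - 1)^2

Eigenvalues and multiplicities (the geometric multiplicity of λ is n − rank(A − λI), which equals the number of Jordan blocks for λ):
  λ = 1: algebraic multiplicity = 2, geometric multiplicity = 2
  λ = 2: algebraic multiplicity = 3, geometric multiplicity = 3

Determining the block sizes for each eigenvalue:
  λ = 1: gm = am = 2, so every block has size 1 → block sizes [1, 1]
  λ = 2: gm = am = 3, so every block has size 1 → block sizes [1, 1, 1]

Assembling the blocks gives a Jordan form
J =
  [1, 0, 0, 0, 0]
  [0, 1, 0, 0, 0]
  [0, 0, 2, 0, 0]
  [0, 0, 0, 2, 0]
  [0, 0, 0, 0, 2]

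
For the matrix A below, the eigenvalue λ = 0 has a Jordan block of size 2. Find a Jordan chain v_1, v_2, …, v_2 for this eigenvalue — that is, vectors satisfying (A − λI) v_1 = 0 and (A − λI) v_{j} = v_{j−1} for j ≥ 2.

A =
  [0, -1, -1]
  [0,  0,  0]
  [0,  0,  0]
A Jordan chain for λ = 0 of length 2:
v_1 = (-1, 0, 0)ᵀ
v_2 = (0, 1, 0)ᵀ

Let N = A − (0)·I. We want v_2 with N^2 v_2 = 0 but N^1 v_2 ≠ 0; then v_{j-1} := N · v_j for j = 2, …, 2.

Pick v_2 = (0, 1, 0)ᵀ.
Then v_1 = N · v_2 = (-1, 0, 0)ᵀ.

Sanity check: (A − (0)·I) v_1 = (0, 0, 0)ᵀ = 0. ✓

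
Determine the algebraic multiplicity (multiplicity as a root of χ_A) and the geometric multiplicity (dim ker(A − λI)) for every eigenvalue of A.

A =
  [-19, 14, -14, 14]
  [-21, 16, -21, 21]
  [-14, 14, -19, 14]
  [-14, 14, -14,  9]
λ = -5: alg = 3, geom = 3; λ = 2: alg = 1, geom = 1

Step 1 — factor the characteristic polynomial to read off the algebraic multiplicities:
  χ_A(x) = (x - 2)*(x + 5)^3

Step 2 — compute geometric multiplicities via the rank-nullity identity g(λ) = n − rank(A − λI):
  rank(A − (-5)·I) = 1, so dim ker(A − (-5)·I) = n − 1 = 3
  rank(A − (2)·I) = 3, so dim ker(A − (2)·I) = n − 3 = 1

Summary:
  λ = -5: algebraic multiplicity = 3, geometric multiplicity = 3
  λ = 2: algebraic multiplicity = 1, geometric multiplicity = 1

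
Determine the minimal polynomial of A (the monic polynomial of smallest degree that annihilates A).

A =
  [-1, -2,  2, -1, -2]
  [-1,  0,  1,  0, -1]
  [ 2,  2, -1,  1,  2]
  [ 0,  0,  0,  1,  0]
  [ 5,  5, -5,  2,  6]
x^2 - 2*x + 1

The characteristic polynomial is χ_A(x) = (x - 1)^5, so the eigenvalues are known. The minimal polynomial is
  m_A(x) = Π_λ (x − λ)^{k_λ}
where k_λ is the size of the *largest* Jordan block for λ (equivalently, the smallest k with (A − λI)^k v = 0 for every generalised eigenvector v of λ).

  λ = 1: largest Jordan block has size 2, contributing (x − 1)^2

So m_A(x) = (x - 1)^2 = x^2 - 2*x + 1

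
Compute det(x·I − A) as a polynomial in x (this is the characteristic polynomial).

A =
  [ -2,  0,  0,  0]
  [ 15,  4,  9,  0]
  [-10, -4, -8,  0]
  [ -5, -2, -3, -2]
x^4 + 8*x^3 + 24*x^2 + 32*x + 16

Expanding det(x·I − A) (e.g. by cofactor expansion or by noting that A is similar to its Jordan form J, which has the same characteristic polynomial as A) gives
  χ_A(x) = x^4 + 8*x^3 + 24*x^2 + 32*x + 16
which factors as (x + 2)^4. The eigenvalues (with algebraic multiplicities) are λ = -2 with multiplicity 4.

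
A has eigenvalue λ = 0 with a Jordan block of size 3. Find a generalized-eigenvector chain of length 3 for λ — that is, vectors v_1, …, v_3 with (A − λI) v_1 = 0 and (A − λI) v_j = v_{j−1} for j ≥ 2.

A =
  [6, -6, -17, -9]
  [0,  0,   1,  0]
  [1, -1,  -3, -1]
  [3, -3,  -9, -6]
A Jordan chain for λ = 0 of length 3:
v_1 = (1, 1, 0, 0)ᵀ
v_2 = (3, 0, 1, 0)ᵀ
v_3 = (2, 0, 0, 1)ᵀ

Let N = A − (0)·I. We want v_3 with N^3 v_3 = 0 but N^2 v_3 ≠ 0; then v_{j-1} := N · v_j for j = 3, …, 2.

Pick v_3 = (2, 0, 0, 1)ᵀ.
Then v_2 = N · v_3 = (3, 0, 1, 0)ᵀ.
Then v_1 = N · v_2 = (1, 1, 0, 0)ᵀ.

Sanity check: (A − (0)·I) v_1 = (0, 0, 0, 0)ᵀ = 0. ✓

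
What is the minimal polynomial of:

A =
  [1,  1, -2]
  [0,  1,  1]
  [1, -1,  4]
x^3 - 6*x^2 + 12*x - 8

The characteristic polynomial is χ_A(x) = (x - 2)^3, so the eigenvalues are known. The minimal polynomial is
  m_A(x) = Π_λ (x − λ)^{k_λ}
where k_λ is the size of the *largest* Jordan block for λ (equivalently, the smallest k with (A − λI)^k v = 0 for every generalised eigenvector v of λ).

  λ = 2: largest Jordan block has size 3, contributing (x − 2)^3

So m_A(x) = (x - 2)^3 = x^3 - 6*x^2 + 12*x - 8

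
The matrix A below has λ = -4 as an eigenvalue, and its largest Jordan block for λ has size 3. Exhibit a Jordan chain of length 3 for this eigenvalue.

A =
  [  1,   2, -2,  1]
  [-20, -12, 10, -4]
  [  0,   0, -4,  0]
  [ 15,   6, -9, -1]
A Jordan chain for λ = -4 of length 3:
v_1 = (1, -4, 0, 3)ᵀ
v_2 = (-2, 10, 0, -9)ᵀ
v_3 = (0, 0, 1, 0)ᵀ

Let N = A − (-4)·I. We want v_3 with N^3 v_3 = 0 but N^2 v_3 ≠ 0; then v_{j-1} := N · v_j for j = 3, …, 2.

Pick v_3 = (0, 0, 1, 0)ᵀ.
Then v_2 = N · v_3 = (-2, 10, 0, -9)ᵀ.
Then v_1 = N · v_2 = (1, -4, 0, 3)ᵀ.

Sanity check: (A − (-4)·I) v_1 = (0, 0, 0, 0)ᵀ = 0. ✓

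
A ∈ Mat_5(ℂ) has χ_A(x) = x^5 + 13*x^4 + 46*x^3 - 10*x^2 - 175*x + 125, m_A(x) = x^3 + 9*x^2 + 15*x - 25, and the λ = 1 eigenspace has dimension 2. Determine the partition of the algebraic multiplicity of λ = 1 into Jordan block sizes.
Block sizes for λ = 1: [1, 1]

Step 1 — from the characteristic polynomial, algebraic multiplicity of λ = 1 is 2. From dim ker(A − (1)·I) = 2, there are exactly 2 Jordan blocks for λ = 1.
Step 2 — from the minimal polynomial, the factor (x − 1) tells us the largest block for λ = 1 has size 1.
Step 3 — with total size 2, 2 blocks, and largest block 1, the block sizes (in nonincreasing order) are [1, 1].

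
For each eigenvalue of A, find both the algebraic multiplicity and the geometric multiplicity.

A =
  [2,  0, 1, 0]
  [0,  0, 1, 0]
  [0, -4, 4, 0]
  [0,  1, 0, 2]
λ = 2: alg = 4, geom = 2

Step 1 — factor the characteristic polynomial to read off the algebraic multiplicities:
  χ_A(x) = (x - 2)^4

Step 2 — compute geometric multiplicities via the rank-nullity identity g(λ) = n − rank(A − λI):
  rank(A − (2)·I) = 2, so dim ker(A − (2)·I) = n − 2 = 2

Summary:
  λ = 2: algebraic multiplicity = 4, geometric multiplicity = 2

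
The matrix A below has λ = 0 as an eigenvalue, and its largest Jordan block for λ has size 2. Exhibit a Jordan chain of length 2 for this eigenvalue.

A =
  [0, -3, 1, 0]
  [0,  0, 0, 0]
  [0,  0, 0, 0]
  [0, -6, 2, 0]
A Jordan chain for λ = 0 of length 2:
v_1 = (-3, 0, 0, -6)ᵀ
v_2 = (0, 1, 0, 0)ᵀ

Let N = A − (0)·I. We want v_2 with N^2 v_2 = 0 but N^1 v_2 ≠ 0; then v_{j-1} := N · v_j for j = 2, …, 2.

Pick v_2 = (0, 1, 0, 0)ᵀ.
Then v_1 = N · v_2 = (-3, 0, 0, -6)ᵀ.

Sanity check: (A − (0)·I) v_1 = (0, 0, 0, 0)ᵀ = 0. ✓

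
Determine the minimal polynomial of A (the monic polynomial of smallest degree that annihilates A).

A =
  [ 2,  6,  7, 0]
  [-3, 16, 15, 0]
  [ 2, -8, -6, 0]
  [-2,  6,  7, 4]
x^3 - 12*x^2 + 48*x - 64

The characteristic polynomial is χ_A(x) = (x - 4)^4, so the eigenvalues are known. The minimal polynomial is
  m_A(x) = Π_λ (x − λ)^{k_λ}
where k_λ is the size of the *largest* Jordan block for λ (equivalently, the smallest k with (A − λI)^k v = 0 for every generalised eigenvector v of λ).

  λ = 4: largest Jordan block has size 3, contributing (x − 4)^3

So m_A(x) = (x - 4)^3 = x^3 - 12*x^2 + 48*x - 64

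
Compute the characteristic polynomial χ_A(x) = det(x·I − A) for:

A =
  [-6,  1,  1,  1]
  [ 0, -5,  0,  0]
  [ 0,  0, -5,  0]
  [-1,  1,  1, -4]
x^4 + 20*x^3 + 150*x^2 + 500*x + 625

Expanding det(x·I − A) (e.g. by cofactor expansion or by noting that A is similar to its Jordan form J, which has the same characteristic polynomial as A) gives
  χ_A(x) = x^4 + 20*x^3 + 150*x^2 + 500*x + 625
which factors as (x + 5)^4. The eigenvalues (with algebraic multiplicities) are λ = -5 with multiplicity 4.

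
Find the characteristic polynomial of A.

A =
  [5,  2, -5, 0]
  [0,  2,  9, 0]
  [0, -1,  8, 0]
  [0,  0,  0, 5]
x^4 - 20*x^3 + 150*x^2 - 500*x + 625

Expanding det(x·I − A) (e.g. by cofactor expansion or by noting that A is similar to its Jordan form J, which has the same characteristic polynomial as A) gives
  χ_A(x) = x^4 - 20*x^3 + 150*x^2 - 500*x + 625
which factors as (x - 5)^4. The eigenvalues (with algebraic multiplicities) are λ = 5 with multiplicity 4.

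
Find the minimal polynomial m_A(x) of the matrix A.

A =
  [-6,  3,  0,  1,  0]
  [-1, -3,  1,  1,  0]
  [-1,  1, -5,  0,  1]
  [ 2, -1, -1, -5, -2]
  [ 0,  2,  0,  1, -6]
x^3 + 15*x^2 + 75*x + 125

The characteristic polynomial is χ_A(x) = (x + 5)^5, so the eigenvalues are known. The minimal polynomial is
  m_A(x) = Π_λ (x − λ)^{k_λ}
where k_λ is the size of the *largest* Jordan block for λ (equivalently, the smallest k with (A − λI)^k v = 0 for every generalised eigenvector v of λ).

  λ = -5: largest Jordan block has size 3, contributing (x + 5)^3

So m_A(x) = (x + 5)^3 = x^3 + 15*x^2 + 75*x + 125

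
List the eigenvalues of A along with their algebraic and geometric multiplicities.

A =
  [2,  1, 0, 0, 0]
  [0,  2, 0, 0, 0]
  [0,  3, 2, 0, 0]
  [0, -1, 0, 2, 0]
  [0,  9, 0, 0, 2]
λ = 2: alg = 5, geom = 4

Step 1 — factor the characteristic polynomial to read off the algebraic multiplicities:
  χ_A(x) = (x - 2)^5

Step 2 — compute geometric multiplicities via the rank-nullity identity g(λ) = n − rank(A − λI):
  rank(A − (2)·I) = 1, so dim ker(A − (2)·I) = n − 1 = 4

Summary:
  λ = 2: algebraic multiplicity = 5, geometric multiplicity = 4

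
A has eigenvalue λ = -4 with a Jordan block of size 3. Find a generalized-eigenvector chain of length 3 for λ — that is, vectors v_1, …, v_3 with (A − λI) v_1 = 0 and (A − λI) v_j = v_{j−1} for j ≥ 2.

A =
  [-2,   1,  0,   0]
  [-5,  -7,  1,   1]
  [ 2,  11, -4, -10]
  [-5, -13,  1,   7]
A Jordan chain for λ = -4 of length 3:
v_1 = (-1, 2, -1, 2)ᵀ
v_2 = (2, -5, 2, -5)ᵀ
v_3 = (1, 0, 0, 0)ᵀ

Let N = A − (-4)·I. We want v_3 with N^3 v_3 = 0 but N^2 v_3 ≠ 0; then v_{j-1} := N · v_j for j = 3, …, 2.

Pick v_3 = (1, 0, 0, 0)ᵀ.
Then v_2 = N · v_3 = (2, -5, 2, -5)ᵀ.
Then v_1 = N · v_2 = (-1, 2, -1, 2)ᵀ.

Sanity check: (A − (-4)·I) v_1 = (0, 0, 0, 0)ᵀ = 0. ✓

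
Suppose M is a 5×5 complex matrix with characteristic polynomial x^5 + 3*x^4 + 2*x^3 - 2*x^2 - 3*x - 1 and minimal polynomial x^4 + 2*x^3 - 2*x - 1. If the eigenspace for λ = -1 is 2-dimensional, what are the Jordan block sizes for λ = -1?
Block sizes for λ = -1: [3, 1]

Step 1 — from the characteristic polynomial, algebraic multiplicity of λ = -1 is 4. From dim ker(M − (-1)·I) = 2, there are exactly 2 Jordan blocks for λ = -1.
Step 2 — from the minimal polynomial, the factor (x + 1)^3 tells us the largest block for λ = -1 has size 3.
Step 3 — with total size 4, 2 blocks, and largest block 3, the block sizes (in nonincreasing order) are [3, 1].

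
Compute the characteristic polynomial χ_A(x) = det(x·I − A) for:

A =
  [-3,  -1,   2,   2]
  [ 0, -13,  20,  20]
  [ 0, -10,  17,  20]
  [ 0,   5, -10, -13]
x^4 + 12*x^3 + 54*x^2 + 108*x + 81

Expanding det(x·I − A) (e.g. by cofactor expansion or by noting that A is similar to its Jordan form J, which has the same characteristic polynomial as A) gives
  χ_A(x) = x^4 + 12*x^3 + 54*x^2 + 108*x + 81
which factors as (x + 3)^4. The eigenvalues (with algebraic multiplicities) are λ = -3 with multiplicity 4.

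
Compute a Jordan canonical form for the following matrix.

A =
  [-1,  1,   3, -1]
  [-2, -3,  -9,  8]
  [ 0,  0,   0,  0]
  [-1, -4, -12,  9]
J_2(0) ⊕ J_1(0) ⊕ J_1(5)

The characteristic polynomial is
  det(x·I − A) = x^4 - 5*x^3 = x^3*(x - 5)

Eigenvalues and multiplicities (the geometric multiplicity of λ is n − rank(A − λI), which equals the number of Jordan blocks for λ):
  λ = 0: algebraic multiplicity = 3, geometric multiplicity = 2
  λ = 5: algebraic multiplicity = 1, geometric multiplicity = 1

Determining the block sizes for each eigenvalue:
  λ = 0: 2 blocks summing to 3 forces exactly one block of size 2 and the rest size 1 → block sizes [2, 1]
  λ = 5: one block (gm = 1), so the single block has size am = 1 → block sizes [1]

Assembling the blocks gives a Jordan form
J =
  [0, 1, 0, 0]
  [0, 0, 0, 0]
  [0, 0, 0, 0]
  [0, 0, 0, 5]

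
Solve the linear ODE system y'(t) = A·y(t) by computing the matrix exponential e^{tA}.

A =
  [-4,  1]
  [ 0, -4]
e^{tA} =
  [exp(-4*t), t*exp(-4*t)]
  [0, exp(-4*t)]

Strategy: write A = P · J · P⁻¹ where J is a Jordan canonical form, so e^{tA} = P · e^{tJ} · P⁻¹, and e^{tJ} can be computed block-by-block.

A has Jordan form
J =
  [-4,  1]
  [ 0, -4]
(up to reordering of blocks).

Per-block formulas:
  For a 2×2 Jordan block J_2(-4): exp(t · J_2(-4)) = e^(-4t)·(I + t·N), where N is the 2×2 nilpotent shift.

After assembling e^{tJ} and conjugating by P, we get:

e^{tA} =
  [exp(-4*t), t*exp(-4*t)]
  [0, exp(-4*t)]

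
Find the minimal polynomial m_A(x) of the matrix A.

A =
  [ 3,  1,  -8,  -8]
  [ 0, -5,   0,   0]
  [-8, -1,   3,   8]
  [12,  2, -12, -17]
x^3 + 11*x^2 + 35*x + 25

The characteristic polynomial is χ_A(x) = (x + 1)*(x + 5)^3, so the eigenvalues are known. The minimal polynomial is
  m_A(x) = Π_λ (x − λ)^{k_λ}
where k_λ is the size of the *largest* Jordan block for λ (equivalently, the smallest k with (A − λI)^k v = 0 for every generalised eigenvector v of λ).

  λ = -5: largest Jordan block has size 2, contributing (x + 5)^2
  λ = -1: largest Jordan block has size 1, contributing (x + 1)

So m_A(x) = (x + 1)*(x + 5)^2 = x^3 + 11*x^2 + 35*x + 25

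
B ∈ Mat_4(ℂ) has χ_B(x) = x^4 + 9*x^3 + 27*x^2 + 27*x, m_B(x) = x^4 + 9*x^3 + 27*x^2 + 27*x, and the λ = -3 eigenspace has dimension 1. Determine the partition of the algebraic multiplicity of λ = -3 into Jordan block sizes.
Block sizes for λ = -3: [3]

Step 1 — from the characteristic polynomial, algebraic multiplicity of λ = -3 is 3. From dim ker(B − (-3)·I) = 1, there are exactly 1 Jordan blocks for λ = -3.
Step 2 — from the minimal polynomial, the factor (x + 3)^3 tells us the largest block for λ = -3 has size 3.
Step 3 — with total size 3, 1 blocks, and largest block 3, the block sizes (in nonincreasing order) are [3].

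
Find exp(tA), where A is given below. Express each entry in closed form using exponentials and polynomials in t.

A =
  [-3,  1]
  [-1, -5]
e^{tA} =
  [t*exp(-4*t) + exp(-4*t), t*exp(-4*t)]
  [-t*exp(-4*t), -t*exp(-4*t) + exp(-4*t)]

Strategy: write A = P · J · P⁻¹ where J is a Jordan canonical form, so e^{tA} = P · e^{tJ} · P⁻¹, and e^{tJ} can be computed block-by-block.

A has Jordan form
J =
  [-4,  1]
  [ 0, -4]
(up to reordering of blocks).

Per-block formulas:
  For a 2×2 Jordan block J_2(-4): exp(t · J_2(-4)) = e^(-4t)·(I + t·N), where N is the 2×2 nilpotent shift.

After assembling e^{tJ} and conjugating by P, we get:

e^{tA} =
  [t*exp(-4*t) + exp(-4*t), t*exp(-4*t)]
  [-t*exp(-4*t), -t*exp(-4*t) + exp(-4*t)]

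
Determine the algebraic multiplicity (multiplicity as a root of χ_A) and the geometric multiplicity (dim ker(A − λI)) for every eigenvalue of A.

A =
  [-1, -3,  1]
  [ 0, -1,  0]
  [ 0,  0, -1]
λ = -1: alg = 3, geom = 2

Step 1 — factor the characteristic polynomial to read off the algebraic multiplicities:
  χ_A(x) = (x + 1)^3

Step 2 — compute geometric multiplicities via the rank-nullity identity g(λ) = n − rank(A − λI):
  rank(A − (-1)·I) = 1, so dim ker(A − (-1)·I) = n − 1 = 2

Summary:
  λ = -1: algebraic multiplicity = 3, geometric multiplicity = 2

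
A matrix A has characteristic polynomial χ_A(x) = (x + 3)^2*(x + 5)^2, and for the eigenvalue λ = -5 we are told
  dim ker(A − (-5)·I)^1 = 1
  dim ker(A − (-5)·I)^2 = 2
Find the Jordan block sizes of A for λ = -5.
Block sizes for λ = -5: [2]

From the dimensions of kernels of powers, the number of Jordan blocks of size at least j is d_j − d_{j−1} where d_j = dim ker(N^j) (with d_0 = 0). Computing the differences gives [1, 1].
The number of blocks of size exactly k is (#blocks of size ≥ k) − (#blocks of size ≥ k + 1), so the partition is: 1 block(s) of size 2.
In nonincreasing order the block sizes are [2].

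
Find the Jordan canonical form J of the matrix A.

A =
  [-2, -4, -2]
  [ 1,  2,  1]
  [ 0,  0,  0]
J_2(0) ⊕ J_1(0)

The characteristic polynomial is
  det(x·I − A) = x^3

Eigenvalues and multiplicities (the geometric multiplicity of λ is n − rank(A − λI), which equals the number of Jordan blocks for λ):
  λ = 0: algebraic multiplicity = 3, geometric multiplicity = 2

Determining the block sizes for each eigenvalue:
  λ = 0: 2 blocks summing to 3 forces exactly one block of size 2 and the rest size 1 → block sizes [2, 1]

Assembling the blocks gives a Jordan form
J =
  [0, 1, 0]
  [0, 0, 0]
  [0, 0, 0]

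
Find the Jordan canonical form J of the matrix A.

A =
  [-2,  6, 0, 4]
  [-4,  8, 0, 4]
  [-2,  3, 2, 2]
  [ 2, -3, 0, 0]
J_2(2) ⊕ J_1(2) ⊕ J_1(2)

The characteristic polynomial is
  det(x·I − A) = x^4 - 8*x^3 + 24*x^2 - 32*x + 16 = (x - 2)^4

Eigenvalues and multiplicities (the geometric multiplicity of λ is n − rank(A − λI), which equals the number of Jordan blocks for λ):
  λ = 2: algebraic multiplicity = 4, geometric multiplicity = 3

Determining the block sizes for each eigenvalue:
  λ = 2: 3 blocks summing to 4 forces exactly one block of size 2 and the rest size 1 → block sizes [2, 1, 1]

Assembling the blocks gives a Jordan form
J =
  [2, 1, 0, 0]
  [0, 2, 0, 0]
  [0, 0, 2, 0]
  [0, 0, 0, 2]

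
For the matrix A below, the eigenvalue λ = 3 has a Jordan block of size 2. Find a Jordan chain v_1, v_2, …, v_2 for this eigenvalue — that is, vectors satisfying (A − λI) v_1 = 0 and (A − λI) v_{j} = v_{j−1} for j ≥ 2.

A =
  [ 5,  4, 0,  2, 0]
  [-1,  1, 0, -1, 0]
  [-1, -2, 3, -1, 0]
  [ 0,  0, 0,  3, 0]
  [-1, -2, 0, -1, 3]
A Jordan chain for λ = 3 of length 2:
v_1 = (2, -1, -1, 0, -1)ᵀ
v_2 = (1, 0, 0, 0, 0)ᵀ

Let N = A − (3)·I. We want v_2 with N^2 v_2 = 0 but N^1 v_2 ≠ 0; then v_{j-1} := N · v_j for j = 2, …, 2.

Pick v_2 = (1, 0, 0, 0, 0)ᵀ.
Then v_1 = N · v_2 = (2, -1, -1, 0, -1)ᵀ.

Sanity check: (A − (3)·I) v_1 = (0, 0, 0, 0, 0)ᵀ = 0. ✓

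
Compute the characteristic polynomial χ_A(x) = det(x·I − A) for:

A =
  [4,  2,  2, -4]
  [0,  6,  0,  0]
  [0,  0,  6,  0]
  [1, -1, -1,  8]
x^4 - 24*x^3 + 216*x^2 - 864*x + 1296

Expanding det(x·I − A) (e.g. by cofactor expansion or by noting that A is similar to its Jordan form J, which has the same characteristic polynomial as A) gives
  χ_A(x) = x^4 - 24*x^3 + 216*x^2 - 864*x + 1296
which factors as (x - 6)^4. The eigenvalues (with algebraic multiplicities) are λ = 6 with multiplicity 4.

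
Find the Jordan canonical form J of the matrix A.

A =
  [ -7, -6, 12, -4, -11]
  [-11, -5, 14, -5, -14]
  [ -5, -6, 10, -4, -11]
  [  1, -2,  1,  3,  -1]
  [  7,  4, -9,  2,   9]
J_1(-2) ⊕ J_2(3) ⊕ J_2(3)

The characteristic polynomial is
  det(x·I − A) = x^5 - 10*x^4 + 30*x^3 - 135*x + 162 = (x - 3)^4*(x + 2)

Eigenvalues and multiplicities (the geometric multiplicity of λ is n − rank(A − λI), which equals the number of Jordan blocks for λ):
  λ = -2: algebraic multiplicity = 1, geometric multiplicity = 1
  λ = 3: algebraic multiplicity = 4, geometric multiplicity = 2

Determining the block sizes for each eigenvalue:
  λ = -2: one block (gm = 1), so the single block has size am = 1 → block sizes [1]
  λ = 3: with am = 4 and gm = 2, the partition is not yet determined (e.g. several partitions of 4 into 2 parts exist). Let N = A − (3)·I. Computing rank(N^1) = 3, rank(N^2) = 1; the number of blocks of size ≥ j is rank(N^{j−1}) − rank(N^j), giving [2, 2]. So we have 2 block(s) of size 2 → block sizes [2, 2]

Assembling the blocks gives a Jordan form
J =
  [-2, 0, 0, 0, 0]
  [ 0, 3, 1, 0, 0]
  [ 0, 0, 3, 0, 0]
  [ 0, 0, 0, 3, 1]
  [ 0, 0, 0, 0, 3]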